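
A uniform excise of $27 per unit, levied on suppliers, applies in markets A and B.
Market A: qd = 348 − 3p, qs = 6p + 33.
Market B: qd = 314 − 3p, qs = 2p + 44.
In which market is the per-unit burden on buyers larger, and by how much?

Market A, by $7.2.

Market A: pre-tax p* = $35, q* = 243; post-tax q = 189; per-unit burden on buyers = $18.
Market B: pre-tax p* = $54, q* = 152; post-tax q = 119.6; per-unit burden on buyers = $10.8.
Difference: $18 vs $10.8 → market A is larger by $7.2.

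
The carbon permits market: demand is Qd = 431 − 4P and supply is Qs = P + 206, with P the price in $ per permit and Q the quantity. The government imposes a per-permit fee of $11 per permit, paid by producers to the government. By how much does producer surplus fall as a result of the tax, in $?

Producer surplus falls by $2170.08.

Without the tax, 431 − 4P = P + 206 gives 5P = 225, so P* = $45 and Q* = 251.
With the tax collected from producers, supply shifts: Qs = (P − 11) + 206.
Solving gives Q = 242.2 with consumers paying $47.2 and producers receiving $36.2 (the $11 wedge).
ΔPS is the trapezoid between Q = 242.2 and Q = 251 of height $8.8: ½ · (251 + 242.2) · 8.8 = $2170.08.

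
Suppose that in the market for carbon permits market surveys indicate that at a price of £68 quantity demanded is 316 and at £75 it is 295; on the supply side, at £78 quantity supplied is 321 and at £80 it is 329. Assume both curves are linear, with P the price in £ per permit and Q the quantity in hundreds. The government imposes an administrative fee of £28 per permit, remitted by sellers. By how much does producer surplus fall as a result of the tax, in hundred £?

Producer surplus falls by £3324 hundred.

Demand slope: (295 − 316)/(75 − 68) = -3, so Qd = 520 − 3P.
Supply slope: (329 − 321)/(80 − 78) = 4, so Qs = 4P + 9.
Without the tax, 520 − 3P = 4P + 9 gives 7P = 511, so P* = £73 and Q* = 301.
With the tax collected from sellers, supply shifts: Qs = 4(P − 28) + 9.
New equilibrium: buyers pay £89, sellers receive £61, Q = 253. (Wedge: Pb − Ps = 28.)
ΔPS is the trapezoid between Q = 253 and Q = 301 of height £12: ½ · (301 + 253) · 12 = £3324.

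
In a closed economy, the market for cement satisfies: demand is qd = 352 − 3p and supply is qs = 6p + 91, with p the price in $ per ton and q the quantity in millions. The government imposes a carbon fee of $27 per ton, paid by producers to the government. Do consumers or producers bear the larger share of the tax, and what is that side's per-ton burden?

Before the tax: set 352 − 3p = 6p + 91 → p* = $29, q* = 265.
With the tax collected from producers, supply shifts: qs = 6(p − 27) + 91.
Solving gives q = 211 with consumers paying $47 and producers receiving $20 (the $27 wedge).
Per-ton burden: consumers $18, producers $9.
Consumers take the larger share because demand is less price-elastic here (demand slope 3 vs supply slope 6).
The less price-elastic side of the market bears the larger share of a per-unit tax.

Consumers bear the larger share: $18 per ton.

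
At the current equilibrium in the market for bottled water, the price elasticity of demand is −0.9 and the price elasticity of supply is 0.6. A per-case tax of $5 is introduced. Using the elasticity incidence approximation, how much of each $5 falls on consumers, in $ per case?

Consumers bear ≈ $2 per case.

Incidence ratio: consumers' share ≈ εs / (εs + |εd|) = 0.6 / (0.6 + 0.9) = 0.4.
So consumers bear ≈ 0.4 × $5 = $2; suppliers bear $3.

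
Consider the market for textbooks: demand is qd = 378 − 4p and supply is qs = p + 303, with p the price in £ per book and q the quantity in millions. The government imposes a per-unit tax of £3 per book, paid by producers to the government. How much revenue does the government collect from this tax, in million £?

Tax revenue = £946.8 million.

Before the tax: set 378 − 4p = p + 303 → p* = £15, q* = 318.
With the tax collected from producers, supply shifts: qs = (p − 3) + 303.
Solving gives q = 315.6 with consumers paying £15.6 and producers receiving £12.6 (the £3 wedge).
Revenue = t · Q = 3 · 315.6 = £946.8.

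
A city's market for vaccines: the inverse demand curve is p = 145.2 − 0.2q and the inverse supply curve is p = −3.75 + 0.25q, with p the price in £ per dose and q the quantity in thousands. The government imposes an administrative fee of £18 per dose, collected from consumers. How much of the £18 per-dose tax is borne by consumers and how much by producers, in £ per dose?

Inverting to q(p) form: qd = 726 − 5p; qs = 4p + 15.
Without the tax, 726 − 5p = 4p + 15 gives 9p = 711, so p* = £79 and q* = 331.
With the tax collected from consumers, demand (in seller-price terms) shifts: qd = 726 − 5(p + 18).
New equilibrium: consumers pay £87, producers receive £69, q = 291. (Wedge: pb − ps = 18.)
Burden on consumers: £8; on producers: £10. (They sum to £18.)

Consumers bear £8 per dose; producers bear £10 per dose.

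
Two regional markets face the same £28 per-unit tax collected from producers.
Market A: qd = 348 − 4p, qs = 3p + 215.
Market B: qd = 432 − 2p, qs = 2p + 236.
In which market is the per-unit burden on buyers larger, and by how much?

Market A: pre-tax p* = £19, q* = 272; post-tax q = 224; per-unit burden on buyers = £12.
Market B: pre-tax p* = £49, q* = 334; post-tax q = 306; per-unit burden on buyers = £14.
Difference: £12 vs £14 → market B is larger by £2.

Market B, by £2.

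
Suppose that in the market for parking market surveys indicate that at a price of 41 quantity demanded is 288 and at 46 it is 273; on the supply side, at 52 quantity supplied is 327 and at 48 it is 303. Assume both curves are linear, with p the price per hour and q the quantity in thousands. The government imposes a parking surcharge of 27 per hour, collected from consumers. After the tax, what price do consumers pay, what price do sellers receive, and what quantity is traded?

Demand slope: (273 − 288)/(46 − 41) = -3, so qd = 411 − 3p.
Supply slope: (303 − 327)/(48 − 52) = 6, so qs = 6p + 15.
Without the tax, 411 − 3p = 6p + 15 gives 9p = 396, so p* = 44 and q* = 279.
With the tax collected from consumers, demand (in seller-price terms) shifts: qd = 411 − 3(p + 27).
New equilibrium: consumers pay 62, sellers receive 35, q = 225. (Wedge: pb − ps = 27.)

Consumers pay 62; sellers receive 35; quantity = 225.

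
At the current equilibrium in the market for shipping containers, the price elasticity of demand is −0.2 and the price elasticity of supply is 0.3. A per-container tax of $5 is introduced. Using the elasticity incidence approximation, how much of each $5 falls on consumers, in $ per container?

Incidence ratio: consumers' share ≈ εs / (εs + |εd|) = 0.3 / (0.3 + 0.2) = 0.6.
So consumers bear ≈ 0.6 × $5 = $3; suppliers bear $2.

Consumers bear ≈ $3 per container.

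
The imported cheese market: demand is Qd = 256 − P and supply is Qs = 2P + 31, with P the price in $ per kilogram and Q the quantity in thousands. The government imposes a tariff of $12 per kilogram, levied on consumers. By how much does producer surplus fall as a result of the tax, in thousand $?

Producer surplus falls by $708 thousand.

Before the tax: set 256 − P = 2P + 31 → P* = $75, Q* = 181.
With the tax collected from consumers, demand (in seller-price terms) shifts: Qd = 256 − (P + 12).
Solving gives Q = 173 with consumers paying $83 and suppliers receiving $71 (the $12 wedge).
ΔPS is the trapezoid between Q = 173 and Q = 181 of height $4: ½ · (181 + 173) · 4 = $708.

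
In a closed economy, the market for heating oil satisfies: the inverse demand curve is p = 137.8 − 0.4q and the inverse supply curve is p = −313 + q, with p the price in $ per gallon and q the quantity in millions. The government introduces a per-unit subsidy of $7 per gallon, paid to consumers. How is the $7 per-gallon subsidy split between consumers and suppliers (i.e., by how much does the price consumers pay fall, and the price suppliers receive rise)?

Rewrite in direct form: qd = 344.5 − 2.5p and qs = p + 313.
Without the subsidy, 344.5 − 2.5p = p + 313 gives 3.5p = 31.5, so p* = $9 and q* = 322.
With a per-unit subsidy paid to consumers, each effectively pays p − 7, so demand becomes qd = 344.5 − 2.5(p − 7).
New equilibrium: consumers pay $7, suppliers receive $14, q = 327. (Wedge: pb − ps = −7.)
Gain to consumers: $2; to suppliers: $5. (They sum to $7.)

Consumers gain $2 per gallon; suppliers gain $5 per gallon.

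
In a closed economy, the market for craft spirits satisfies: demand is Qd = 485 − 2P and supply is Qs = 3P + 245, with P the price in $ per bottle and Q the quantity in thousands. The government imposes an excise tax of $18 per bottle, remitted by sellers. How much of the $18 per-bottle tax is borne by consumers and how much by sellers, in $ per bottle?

Before the tax: set 485 − 2P = 3P + 245 → P* = $48, Q* = 389.
With the tax collected from sellers, supply shifts: Qs = 3(P − 18) + 245.
Solving gives Q = 367.4 with consumers paying $58.8 and sellers receiving $40.8 (the $18 wedge).
Burden on consumers: $10.8; on sellers: $7.2. (They sum to $18.)

Consumers bear $10.8 per bottle; sellers bear $7.2 per bottle.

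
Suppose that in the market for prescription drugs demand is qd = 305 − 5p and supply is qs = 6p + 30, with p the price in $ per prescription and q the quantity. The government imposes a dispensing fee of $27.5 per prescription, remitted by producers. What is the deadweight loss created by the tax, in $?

Before the tax: set 305 − 5p = 6p + 30 → p* = $25, q* = 180.
With the tax collected from producers, supply shifts: qs = 6(p − 27.5) + 30.
Solving gives q = 105 with buyers paying $40 and producers receiving $12.5 (the $27.5 wedge).
Quantity falls by |ΔQ| = |180 − 105| = 75.
DWL = ½ · t · |ΔQ| = ½ · 27.5 · 75 = $1031.25.

Deadweight loss = $1031.25.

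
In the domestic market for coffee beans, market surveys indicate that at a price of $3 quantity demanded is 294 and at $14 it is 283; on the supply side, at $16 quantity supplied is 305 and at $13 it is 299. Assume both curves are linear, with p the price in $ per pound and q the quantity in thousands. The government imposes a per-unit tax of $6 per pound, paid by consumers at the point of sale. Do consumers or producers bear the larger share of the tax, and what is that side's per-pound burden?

Demand slope: (283 − 294)/(14 − 3) = -1, so qd = 297 − p.
Supply slope: (299 − 305)/(13 − 16) = 2, so qs = 2p + 273.
Without the tax, 297 − p = 2p + 273 gives 3p = 24, so p* = $8 and q* = 289.
With the tax collected from consumers, demand (in seller-price terms) shifts: qd = 297 − (p + 6).
New equilibrium: consumers pay $12, producers receive $6, q = 285. (Wedge: pb − ps = 6.)
Per-pound burden: consumers $4, producers $2.
Consumers take the larger share because demand is less price-elastic here (demand slope 1 vs supply slope 2).
The less price-elastic side of the market bears the larger share of a per-unit tax.

Consumers bear the larger share: $4 per pound.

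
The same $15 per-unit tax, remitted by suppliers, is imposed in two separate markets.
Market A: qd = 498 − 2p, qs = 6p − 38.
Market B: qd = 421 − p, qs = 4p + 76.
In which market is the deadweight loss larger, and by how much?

Market A, by $78.75.

Market A: pre-tax p* = $67, q* = 364; post-tax q = 341.5; deadweight loss = $168.75.
Market B: pre-tax p* = $69, q* = 352; post-tax q = 340; deadweight loss = $90.
Difference: $168.75 vs $90 → market A is larger by $78.75.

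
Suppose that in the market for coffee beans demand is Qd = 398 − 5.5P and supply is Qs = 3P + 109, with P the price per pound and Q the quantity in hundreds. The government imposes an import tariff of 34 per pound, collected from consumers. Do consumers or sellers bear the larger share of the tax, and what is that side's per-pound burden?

Before the tax: set 398 − 5.5P = 3P + 109 → P* = 34, Q* = 211.
With the tax collected from consumers, demand (in seller-price terms) shifts: Qd = 398 − 5.5(P + 34).
New equilibrium: consumers pay 46, sellers receive 12, Q = 145. (Wedge: Pb − Ps = 34.)
Per-pound burden: consumers 12, sellers 22.
Sellers take the larger share because supply is less price-elastic here (demand slope 5.5 vs supply slope 3).
The less price-elastic side of the market bears the larger share of a per-unit tax.

Sellers bear the larger share: 22 per pound.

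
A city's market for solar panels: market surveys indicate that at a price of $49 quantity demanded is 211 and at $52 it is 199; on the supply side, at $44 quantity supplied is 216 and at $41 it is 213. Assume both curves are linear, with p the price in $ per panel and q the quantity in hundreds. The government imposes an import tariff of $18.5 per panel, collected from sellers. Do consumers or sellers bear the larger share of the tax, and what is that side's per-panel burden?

Demand slope: (199 − 211)/(52 − 49) = -4, so qd = 407 − 4p.
Supply slope: (213 − 216)/(41 − 44) = 1, so qs = p + 172.
Before the tax: set 407 − 4p = p + 172 → p* = $47, q* = 219.
With the tax collected from sellers, supply shifts: qs = (p − 18.5) + 172.
New equilibrium: consumers pay $50.7, sellers receive $32.2, q = 204.2. (Wedge: pb − ps = 18.5.)
Per-panel burden: consumers $3.7, sellers $14.8.
Sellers take the larger share because supply is less price-elastic here (demand slope 4 vs supply slope 1).

Sellers bear the larger share: $14.8 per panel.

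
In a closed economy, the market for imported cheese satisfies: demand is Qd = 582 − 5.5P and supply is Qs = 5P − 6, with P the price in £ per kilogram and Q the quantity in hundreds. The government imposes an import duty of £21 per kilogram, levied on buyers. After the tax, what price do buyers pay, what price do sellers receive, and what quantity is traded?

Without the tax, 582 − 5.5P = 5P − 6 gives 10.5P = 588, so P* = £56 and Q* = 274.
With the tax collected from buyers, demand (in seller-price terms) shifts: Qd = 582 − 5.5(P + 21).
New equilibrium: buyers pay £66, sellers receive £45, Q = 219. (Wedge: Pb − Ps = 21.)

Buyers pay £66; sellers receive £45; quantity = 219.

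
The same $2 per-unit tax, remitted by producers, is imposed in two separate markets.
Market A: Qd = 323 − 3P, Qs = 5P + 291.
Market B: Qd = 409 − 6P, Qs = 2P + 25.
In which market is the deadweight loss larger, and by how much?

Market A: pre-tax P* = $4, Q* = 311; post-tax Q = 307.25; deadweight loss = $3.75.
Market B: pre-tax P* = $48, Q* = 121; post-tax Q = 118; deadweight loss = $3.
Difference: $3.75 vs $3 → market A is larger by $0.75.

Market A, by $0.75.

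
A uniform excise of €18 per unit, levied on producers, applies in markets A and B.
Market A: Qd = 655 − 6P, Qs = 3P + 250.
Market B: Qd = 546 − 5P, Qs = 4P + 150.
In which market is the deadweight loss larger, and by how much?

Market B, by €36.

Market A: pre-tax P* = €45, Q* = 385; post-tax Q = 349; deadweight loss = €324.
Market B: pre-tax P* = €44, Q* = 326; post-tax Q = 286; deadweight loss = €360.
Difference: €324 vs €360 → market B is larger by €36.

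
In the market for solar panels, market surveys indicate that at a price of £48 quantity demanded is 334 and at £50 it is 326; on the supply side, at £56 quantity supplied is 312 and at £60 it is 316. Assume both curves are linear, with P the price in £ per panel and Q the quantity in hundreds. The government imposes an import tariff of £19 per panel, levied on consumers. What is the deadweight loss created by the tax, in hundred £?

Demand slope: (326 − 334)/(50 − 48) = -4, so Qd = 526 − 4P.
Supply slope: (316 − 312)/(60 − 56) = 1, so Qs = P + 256.
Before the tax: set 526 − 4P = P + 256 → P* = £54, Q* = 310.
With the tax collected from consumers, demand (in seller-price terms) shifts: Qd = 526 − 4(P + 19).
Solving gives Q = 294.8 with consumers paying £57.8 and sellers receiving £38.8 (the £19 wedge).
Quantity falls by |ΔQ| = |310 − 294.8| = 15.2.
DWL = ½ · t · |ΔQ| = ½ · 19 · 15.2 = £144.4.

Deadweight loss = £144.4 hundred.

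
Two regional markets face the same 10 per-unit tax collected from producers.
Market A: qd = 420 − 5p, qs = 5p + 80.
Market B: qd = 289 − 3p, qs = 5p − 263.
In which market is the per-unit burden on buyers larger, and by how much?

Market B, by 1.25.

Market A: pre-tax p* = 34, q* = 250; post-tax q = 225; per-unit burden on buyers = 5.
Market B: pre-tax p* = 69, q* = 82; post-tax q = 63.25; per-unit burden on buyers = 6.25.
Difference: 5 vs 6.25 → market B is larger by 1.25.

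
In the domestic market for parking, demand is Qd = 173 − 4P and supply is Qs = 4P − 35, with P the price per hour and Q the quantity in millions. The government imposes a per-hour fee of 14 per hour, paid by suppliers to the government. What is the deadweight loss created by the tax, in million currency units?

Deadweight loss = 196 million.

Before the tax: set 173 − 4P = 4P − 35 → P* = 26, Q* = 69.
With the tax collected from suppliers, supply shifts: Qs = 4(P − 14) − 35.
New equilibrium: buyers pay 33, suppliers receive 19, Q = 41. (Wedge: Pb − Ps = 14.)
Quantity falls by |ΔQ| = |69 − 41| = 28.
DWL = ½ · t · |ΔQ| = ½ · 14 · 28 = 196.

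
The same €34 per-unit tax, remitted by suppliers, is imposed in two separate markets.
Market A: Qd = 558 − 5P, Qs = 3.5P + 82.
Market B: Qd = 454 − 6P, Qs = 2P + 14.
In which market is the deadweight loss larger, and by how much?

Market A, by €323.

Market A: pre-tax P* = €56, Q* = 278; post-tax Q = 208; deadweight loss = €1190.
Market B: pre-tax P* = €55, Q* = 124; post-tax Q = 73; deadweight loss = €867.
Difference: €1190 vs €867 → market A is larger by €323.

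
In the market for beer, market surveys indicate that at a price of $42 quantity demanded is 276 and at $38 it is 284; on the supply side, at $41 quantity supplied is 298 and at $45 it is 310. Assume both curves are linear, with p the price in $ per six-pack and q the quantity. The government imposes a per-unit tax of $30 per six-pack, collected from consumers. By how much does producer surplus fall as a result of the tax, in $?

Producer surplus falls by $3216.

Demand slope: (284 − 276)/(38 − 42) = -2, so qd = 360 − 2p.
Supply slope: (310 − 298)/(45 − 41) = 3, so qs = 3p + 175.
Before the tax: set 360 − 2p = 3p + 175 → p* = $37, q* = 286.
With the tax collected from consumers, demand (in seller-price terms) shifts: qd = 360 − 2(p + 30).
Solving gives q = 250 with consumers paying $55 and sellers receiving $25 (the $30 wedge).
ΔPS is the trapezoid between Q = 250 and Q = 286 of height $12: ½ · (286 + 250) · 12 = $3216.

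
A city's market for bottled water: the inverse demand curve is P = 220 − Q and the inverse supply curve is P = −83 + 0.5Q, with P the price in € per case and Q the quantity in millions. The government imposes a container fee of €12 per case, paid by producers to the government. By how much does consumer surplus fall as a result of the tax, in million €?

Rewrite in direct form: Qd = 220 − P and Qs = 2P + 166.
Without the tax, 220 − P = 2P + 166 gives 3P = 54, so P* = €18 and Q* = 202.
With the tax collected from producers, supply shifts: Qs = 2(P − 12) + 166.
New equilibrium: consumers pay €26, producers receive €14, Q = 194. (Wedge: Pb − Ps = 12.)
ΔCS is the trapezoid between Q = 194 and Q = 202 of height €8: ½ · (202 + 194) · 8 = €1584.

Consumer surplus falls by €1584 million.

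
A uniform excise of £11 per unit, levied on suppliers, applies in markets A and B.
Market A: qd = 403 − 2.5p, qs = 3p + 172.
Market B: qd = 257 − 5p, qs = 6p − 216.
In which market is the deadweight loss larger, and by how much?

Market B, by £82.5.

Market A: pre-tax p* = £42, q* = 298; post-tax q = 283; deadweight loss = £82.5.
Market B: pre-tax p* = £43, q* = 42; post-tax q = 12; deadweight loss = £165.
Difference: £82.5 vs £165 → market B is larger by £82.5.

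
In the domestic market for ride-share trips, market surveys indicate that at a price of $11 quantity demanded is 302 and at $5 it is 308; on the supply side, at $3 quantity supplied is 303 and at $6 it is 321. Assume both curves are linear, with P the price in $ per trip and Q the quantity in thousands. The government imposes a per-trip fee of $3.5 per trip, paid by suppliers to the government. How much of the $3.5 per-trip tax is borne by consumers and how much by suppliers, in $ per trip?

Consumers bear $3 per trip; suppliers bear $0.5 per trip.

Demand slope: (308 − 302)/(5 − 11) = -1, so Qd = 313 − P.
Supply slope: (321 − 303)/(6 − 3) = 6, so Qs = 6P + 285.
Before the tax: set 313 − P = 6P + 285 → P* = $4, Q* = 309.
With the tax collected from suppliers, supply shifts: Qs = 6(P − 3.5) + 285.
Solving gives Q = 306 with consumers paying $7 and suppliers receiving $3.5 (the $3.5 wedge).
Burden on consumers: $3; on suppliers: $0.5. (They sum to $3.5.)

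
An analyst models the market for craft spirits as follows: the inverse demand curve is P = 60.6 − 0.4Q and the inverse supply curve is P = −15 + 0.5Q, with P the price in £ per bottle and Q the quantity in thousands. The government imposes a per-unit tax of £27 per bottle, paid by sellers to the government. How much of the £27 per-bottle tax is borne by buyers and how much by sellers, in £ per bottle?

Buyers bear £12 per bottle; sellers bear £15 per bottle.

Inverting to Q(P) form: Qd = 151.5 − 2.5P; Qs = 2P + 30.
Before the tax: set 151.5 − 2.5P = 2P + 30 → P* = £27, Q* = 84.
With the tax collected from sellers, supply shifts: Qs = 2(P − 27) + 30.
Solving gives Q = 54 with buyers paying £39 and sellers receiving £12 (the £27 wedge).
Burden on buyers: £12; on sellers: £15. (They sum to £27.)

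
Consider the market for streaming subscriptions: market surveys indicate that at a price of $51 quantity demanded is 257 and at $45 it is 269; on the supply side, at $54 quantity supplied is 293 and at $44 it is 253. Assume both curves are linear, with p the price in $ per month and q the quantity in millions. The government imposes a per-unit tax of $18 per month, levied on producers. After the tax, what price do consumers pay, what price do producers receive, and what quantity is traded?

Consumers pay $59; producers receive $41; quantity = 241.

Demand slope: (269 − 257)/(45 − 51) = -2, so qd = 359 − 2p.
Supply slope: (253 − 293)/(44 − 54) = 4, so qs = 4p + 77.
Without the tax, 359 − 2p = 4p + 77 gives 6p = 282, so p* = $47 and q* = 265.
With the tax collected from producers, supply shifts: qs = 4(p − 18) + 77.
Solving gives q = 241 with consumers paying $59 and producers receiving $41 (the $18 wedge).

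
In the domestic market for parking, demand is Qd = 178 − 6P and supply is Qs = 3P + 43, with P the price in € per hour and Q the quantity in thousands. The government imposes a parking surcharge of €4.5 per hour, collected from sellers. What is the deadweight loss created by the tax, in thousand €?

Deadweight loss = €20.25 thousand.

Without the tax, 178 − 6P = 3P + 43 gives 9P = 135, so P* = €15 and Q* = 88.
With the tax collected from sellers, supply shifts: Qs = 3(P − 4.5) + 43.
New equilibrium: buyers pay €16.5, sellers receive €12, Q = 79. (Wedge: Pb − Ps = 4.5.)
Quantity falls by |ΔQ| = |88 − 79| = 9.
DWL = ½ · t · |ΔQ| = ½ · 4.5 · 9 = €20.25.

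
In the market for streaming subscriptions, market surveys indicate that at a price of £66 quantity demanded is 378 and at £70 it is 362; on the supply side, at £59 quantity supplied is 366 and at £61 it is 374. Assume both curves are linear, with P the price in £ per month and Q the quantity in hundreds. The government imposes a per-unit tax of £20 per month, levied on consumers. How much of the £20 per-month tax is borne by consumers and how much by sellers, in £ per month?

Consumers bear £10 per month; sellers bear £10 per month.

Demand slope: (362 − 378)/(70 − 66) = -4, so Qd = 642 − 4P.
Supply slope: (374 − 366)/(61 − 59) = 4, so Qs = 4P + 130.
Before the tax: set 642 − 4P = 4P + 130 → P* = £64, Q* = 386.
With the tax collected from consumers, demand (in seller-price terms) shifts: Qd = 642 − 4(P + 20).
Solving gives Q = 346 with consumers paying £74 and sellers receiving £54 (the £20 wedge).
Burden on consumers: £10; on sellers: £10. (They sum to £20.)
The less price-elastic side of the market bears the larger share of a per-unit tax.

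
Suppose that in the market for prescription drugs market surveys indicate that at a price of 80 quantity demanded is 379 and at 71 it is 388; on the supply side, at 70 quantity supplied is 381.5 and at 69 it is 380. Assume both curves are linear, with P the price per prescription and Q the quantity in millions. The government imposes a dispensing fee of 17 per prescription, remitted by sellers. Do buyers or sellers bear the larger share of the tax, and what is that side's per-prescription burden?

Demand slope: (388 − 379)/(71 − 80) = -1, so Qd = 459 − P.
Supply slope: (380 − 381.5)/(69 − 70) = 1.5, so Qs = 1.5P + 276.5.
Before the tax: set 459 − P = 1.5P + 276.5 → P* = 73, Q* = 386.
With the tax collected from sellers, supply shifts: Qs = 1.5(P − 17) + 276.5.
Solving gives Q = 375.8 with buyers paying 83.2 and sellers receiving 66.2 (the 17 wedge).
Per-prescription burden: buyers 10.2, sellers 6.8.
Buyers take the larger share because demand is less price-elastic here (demand slope 1 vs supply slope 1.5).

Buyers bear the larger share: 10.2 per prescription.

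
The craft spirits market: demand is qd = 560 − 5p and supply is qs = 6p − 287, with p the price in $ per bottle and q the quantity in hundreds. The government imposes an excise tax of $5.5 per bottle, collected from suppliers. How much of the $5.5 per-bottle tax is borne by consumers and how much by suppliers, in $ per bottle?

Consumers bear $3 per bottle; suppliers bear $2.5 per bottle.

Before the tax: set 560 − 5p = 6p − 287 → p* = $77, q* = 175.
With the tax collected from suppliers, supply shifts: qs = 6(p − 5.5) − 287.
New equilibrium: consumers pay $80, suppliers receive $74.5, q = 160. (Wedge: pb − ps = 5.5.)
Burden on consumers: $3; on suppliers: $2.5. (They sum to $5.5.)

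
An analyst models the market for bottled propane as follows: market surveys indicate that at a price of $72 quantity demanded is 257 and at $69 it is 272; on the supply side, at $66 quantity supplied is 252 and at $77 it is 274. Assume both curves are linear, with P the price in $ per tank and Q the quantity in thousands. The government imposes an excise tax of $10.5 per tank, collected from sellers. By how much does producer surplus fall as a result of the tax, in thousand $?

Demand slope: (272 − 257)/(69 − 72) = -5, so Qd = 617 − 5P.
Supply slope: (274 − 252)/(77 − 66) = 2, so Qs = 2P + 120.
Without the tax, 617 − 5P = 2P + 120 gives 7P = 497, so P* = $71 and Q* = 262.
With the tax collected from sellers, supply shifts: Qs = 2(P − 10.5) + 120.
New equilibrium: consumers pay $74, sellers receive $63.5, Q = 247. (Wedge: Pb − Ps = 10.5.)
ΔPS is the trapezoid between Q = 247 and Q = 262 of height $7.5: ½ · (262 + 247) · 7.5 = $1908.75.

Producer surplus falls by $1908.75 thousand.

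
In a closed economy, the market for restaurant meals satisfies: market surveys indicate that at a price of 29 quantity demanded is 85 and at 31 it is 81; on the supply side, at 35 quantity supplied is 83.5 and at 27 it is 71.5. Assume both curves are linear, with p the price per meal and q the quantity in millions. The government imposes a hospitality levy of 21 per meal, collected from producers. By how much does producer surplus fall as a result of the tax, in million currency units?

Demand slope: (81 − 85)/(31 − 29) = -2, so qd = 143 − 2p.
Supply slope: (71.5 − 83.5)/(27 − 35) = 1.5, so qs = 1.5p + 31.
Before the tax: set 143 − 2p = 1.5p + 31 → p* = 32, q* = 79.
With the tax collected from producers, supply shifts: qs = 1.5(p − 21) + 31.
Solving gives q = 61 with consumers paying 41 and producers receiving 20 (the 21 wedge).
ΔPS is the trapezoid between Q = 61 and Q = 79 of height 12: ½ · (79 + 61) · 12 = 840.

Producer surplus falls by 840 million.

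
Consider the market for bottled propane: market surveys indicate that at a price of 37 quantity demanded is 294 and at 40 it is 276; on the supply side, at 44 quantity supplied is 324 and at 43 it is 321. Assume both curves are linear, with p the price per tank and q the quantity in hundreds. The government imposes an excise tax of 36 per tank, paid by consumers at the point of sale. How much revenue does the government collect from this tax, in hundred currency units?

Tax revenue = 8208 hundred.

Demand slope: (276 − 294)/(40 − 37) = -6, so qd = 516 − 6p.
Supply slope: (321 − 324)/(43 − 44) = 3, so qs = 3p + 192.
Without the tax, 516 − 6p = 3p + 192 gives 9p = 324, so p* = 36 and q* = 300.
With the tax collected from consumers, demand (in seller-price terms) shifts: qd = 516 − 6(p + 36).
New equilibrium: consumers pay 48, sellers receive 12, q = 228. (Wedge: pb − ps = 36.)
Revenue = t · Q = 36 · 228 = 8208.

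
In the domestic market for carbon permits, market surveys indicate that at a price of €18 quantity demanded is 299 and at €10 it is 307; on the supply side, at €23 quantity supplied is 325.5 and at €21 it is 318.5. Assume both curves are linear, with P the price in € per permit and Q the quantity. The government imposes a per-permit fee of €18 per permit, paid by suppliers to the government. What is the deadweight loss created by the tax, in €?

Demand slope: (307 − 299)/(10 − 18) = -1, so Qd = 317 − P.
Supply slope: (318.5 − 325.5)/(21 − 23) = 3.5, so Qs = 3.5P + 245.
Without the tax, 317 − P = 3.5P + 245 gives 4.5P = 72, so P* = €16 and Q* = 301.
With the tax collected from suppliers, supply shifts: Qs = 3.5(P − 18) + 245.
Solving gives Q = 287 with buyers paying €30 and suppliers receiving €12 (the €18 wedge).
Quantity falls by |ΔQ| = |301 − 287| = 14.
DWL = ½ · t · |ΔQ| = ½ · 18 · 14 = €126.

Deadweight loss = €126.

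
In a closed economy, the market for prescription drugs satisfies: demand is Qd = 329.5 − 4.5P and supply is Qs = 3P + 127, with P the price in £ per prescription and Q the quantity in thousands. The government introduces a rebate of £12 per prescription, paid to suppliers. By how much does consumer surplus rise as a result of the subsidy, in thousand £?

Without the subsidy, 329.5 − 4.5P = 3P + 127 gives 7.5P = 202.5, so P* = £27 and Q* = 208.
With a per-unit subsidy paid to suppliers, each receives P + 12 per unit sold, so supply becomes Qs = 3(P + 12) + 127.
New equilibrium: consumers pay £22.2, suppliers receive £34.2, Q = 229.6. (Wedge: Pb − Ps = −12.)
ΔCS is the trapezoid between Q = 229.6 and Q = 208 of height £4.8: ½ · (208 + 229.6) · 4.8 = £1050.24.

Consumer surplus rises by £1050.24 thousand.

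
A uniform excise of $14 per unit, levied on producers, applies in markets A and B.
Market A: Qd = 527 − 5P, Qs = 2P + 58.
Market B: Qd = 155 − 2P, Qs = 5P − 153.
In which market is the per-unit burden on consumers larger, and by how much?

Market A: pre-tax P* = $67, Q* = 192; post-tax Q = 172; per-unit burden on consumers = $4.
Market B: pre-tax P* = $44, Q* = 67; post-tax Q = 47; per-unit burden on consumers = $10.
Difference: $4 vs $10 → market B is larger by $6.

Market B, by $6.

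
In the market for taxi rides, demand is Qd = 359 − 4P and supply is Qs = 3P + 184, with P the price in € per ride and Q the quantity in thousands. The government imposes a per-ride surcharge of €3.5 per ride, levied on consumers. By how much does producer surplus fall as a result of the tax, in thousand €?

Before the tax: set 359 − 4P = 3P + 184 → P* = €25, Q* = 259.
With the tax collected from consumers, demand (in seller-price terms) shifts: Qd = 359 − 4(P + 3.5).
New equilibrium: consumers pay €26.5, sellers receive €23, Q = 253. (Wedge: Pb − Ps = 3.5.)
ΔPS is the trapezoid between Q = 253 and Q = 259 of height €2: ½ · (259 + 253) · 2 = €512.

Producer surplus falls by €512 thousand.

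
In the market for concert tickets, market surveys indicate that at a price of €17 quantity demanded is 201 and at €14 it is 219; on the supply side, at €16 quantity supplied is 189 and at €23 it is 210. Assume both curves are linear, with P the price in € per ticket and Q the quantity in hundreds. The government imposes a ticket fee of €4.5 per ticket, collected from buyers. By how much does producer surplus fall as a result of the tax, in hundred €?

Producer surplus falls by €571.5 hundred.

Demand slope: (219 − 201)/(14 − 17) = -6, so Qd = 303 − 6P.
Supply slope: (210 − 189)/(23 − 16) = 3, so Qs = 3P + 141.
Without the tax, 303 − 6P = 3P + 141 gives 9P = 162, so P* = €18 and Q* = 195.
With the tax collected from buyers, demand (in seller-price terms) shifts: Qd = 303 − 6(P + 4.5).
Solving gives Q = 186 with buyers paying €19.5 and suppliers receiving €15 (the €4.5 wedge).
ΔPS is the trapezoid between Q = 186 and Q = 195 of height €3: ½ · (195 + 186) · 3 = €571.5.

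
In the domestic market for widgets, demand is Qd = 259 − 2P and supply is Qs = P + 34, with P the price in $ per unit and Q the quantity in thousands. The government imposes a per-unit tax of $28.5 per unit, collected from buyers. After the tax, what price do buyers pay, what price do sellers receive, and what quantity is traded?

Without the tax, 259 − 2P = P + 34 gives 3P = 225, so P* = $75 and Q* = 109.
With the tax collected from buyers, demand (in seller-price terms) shifts: Qd = 259 − 2(P + 28.5).
Solving gives Q = 90 with buyers paying $84.5 and sellers receiving $56 (the $28.5 wedge).

Buyers pay $84.5; sellers receive $56; quantity = 90.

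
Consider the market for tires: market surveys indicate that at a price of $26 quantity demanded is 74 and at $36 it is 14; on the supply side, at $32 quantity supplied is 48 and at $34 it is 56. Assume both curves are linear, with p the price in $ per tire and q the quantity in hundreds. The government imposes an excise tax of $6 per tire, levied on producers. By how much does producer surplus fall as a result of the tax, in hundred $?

Demand slope: (14 − 74)/(36 − 26) = -6, so qd = 230 − 6p.
Supply slope: (56 − 48)/(34 − 32) = 4, so qs = 4p − 80.
Before the tax: set 230 − 6p = 4p − 80 → p* = $31, q* = 44.
With the tax collected from producers, supply shifts: qs = 4(p − 6) − 80.
Solving gives q = 29.6 with consumers paying $33.4 and producers receiving $27.4 (the $6 wedge).
ΔPS is the trapezoid between Q = 29.6 and Q = 44 of height $3.6: ½ · (44 + 29.6) · 3.6 = $132.48.

Producer surplus falls by $132.48 hundred.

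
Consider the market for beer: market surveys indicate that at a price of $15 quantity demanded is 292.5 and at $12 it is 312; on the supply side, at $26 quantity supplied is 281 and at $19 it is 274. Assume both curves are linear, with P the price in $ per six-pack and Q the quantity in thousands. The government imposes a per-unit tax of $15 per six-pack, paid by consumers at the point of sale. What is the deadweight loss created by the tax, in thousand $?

Demand slope: (312 − 292.5)/(12 − 15) = -6.5, so Qd = 390 − 6.5P.
Supply slope: (274 − 281)/(19 − 26) = 1, so Qs = P + 255.
Without the tax, 390 − 6.5P = P + 255 gives 7.5P = 135, so P* = $18 and Q* = 273.
With the tax collected from consumers, demand (in seller-price terms) shifts: Qd = 390 − 6.5(P + 15).
Solving gives Q = 260 with consumers paying $20 and producers receiving $5 (the $15 wedge).
Quantity falls by |ΔQ| = |273 − 260| = 13.
DWL = ½ · t · |ΔQ| = ½ · 15 · 13 = $97.5.

Deadweight loss = $97.5 thousand.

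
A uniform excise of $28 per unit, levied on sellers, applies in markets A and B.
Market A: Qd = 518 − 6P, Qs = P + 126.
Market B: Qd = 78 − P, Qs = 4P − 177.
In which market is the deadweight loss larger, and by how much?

Market A: pre-tax P* = $56, Q* = 182; post-tax Q = 158; deadweight loss = $336.
Market B: pre-tax P* = $51, Q* = 27; post-tax Q = 4.6; deadweight loss = $313.6.
Difference: $336 vs $313.6 → market A is larger by $22.4.

Market A, by $22.4.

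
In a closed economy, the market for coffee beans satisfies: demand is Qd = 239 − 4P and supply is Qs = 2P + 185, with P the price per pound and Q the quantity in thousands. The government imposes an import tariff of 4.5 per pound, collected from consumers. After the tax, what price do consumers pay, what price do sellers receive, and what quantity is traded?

Consumers pay 10.5; sellers receive 6; quantity = 197.

Without the tax, 239 − 4P = 2P + 185 gives 6P = 54, so P* = 9 and Q* = 203.
With the tax collected from consumers, demand (in seller-price terms) shifts: Qd = 239 − 4(P + 4.5).
Solving gives Q = 197 with consumers paying 10.5 and sellers receiving 6 (the 4.5 wedge).
The less price-elastic side of the market bears the larger share of a per-unit tax.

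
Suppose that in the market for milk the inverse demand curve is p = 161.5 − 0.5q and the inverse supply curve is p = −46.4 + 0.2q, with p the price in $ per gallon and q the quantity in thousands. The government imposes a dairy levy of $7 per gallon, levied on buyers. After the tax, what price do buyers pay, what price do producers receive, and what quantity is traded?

Rewrite in direct form: qd = 323 − 2p and qs = 5p + 232.
Before the tax: set 323 − 2p = 5p + 232 → p* = $13, q* = 297.
With the tax collected from buyers, demand (in seller-price terms) shifts: qd = 323 − 2(p + 7).
New equilibrium: buyers pay $18, producers receive $11, q = 287. (Wedge: pb − ps = 7.)

Buyers pay $18; producers receive $11; quantity = 287.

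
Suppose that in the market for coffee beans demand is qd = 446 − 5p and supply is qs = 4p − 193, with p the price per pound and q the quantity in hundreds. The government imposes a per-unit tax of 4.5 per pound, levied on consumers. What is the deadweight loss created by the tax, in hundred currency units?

Without the tax, 446 − 5p = 4p − 193 gives 9p = 639, so p* = 71 and q* = 91.
With the tax collected from consumers, demand (in seller-price terms) shifts: qd = 446 − 5(p + 4.5).
New equilibrium: consumers pay 73, sellers receive 68.5, q = 81. (Wedge: pb − ps = 4.5.)
Quantity falls by |ΔQ| = |91 − 81| = 10.
DWL = ½ · t · |ΔQ| = ½ · 4.5 · 10 = 22.5.

Deadweight loss = 22.5 hundred.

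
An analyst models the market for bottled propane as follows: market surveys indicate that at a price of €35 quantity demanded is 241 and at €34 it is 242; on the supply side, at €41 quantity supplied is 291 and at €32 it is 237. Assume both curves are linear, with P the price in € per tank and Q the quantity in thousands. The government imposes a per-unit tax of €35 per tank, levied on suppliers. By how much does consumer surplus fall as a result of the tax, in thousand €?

Demand slope: (242 − 241)/(34 − 35) = -1, so Qd = 276 − P.
Supply slope: (237 − 291)/(32 − 41) = 6, so Qs = 6P + 45.
Without the tax, 276 − P = 6P + 45 gives 7P = 231, so P* = €33 and Q* = 243.
With the tax collected from suppliers, supply shifts: Qs = 6(P − 35) + 45.
New equilibrium: consumers pay €63, suppliers receive €28, Q = 213. (Wedge: Pb − Ps = 35.)
ΔCS is the trapezoid between Q = 213 and Q = 243 of height €30: ½ · (243 + 213) · 30 = €6840.

Consumer surplus falls by €6840 thousand.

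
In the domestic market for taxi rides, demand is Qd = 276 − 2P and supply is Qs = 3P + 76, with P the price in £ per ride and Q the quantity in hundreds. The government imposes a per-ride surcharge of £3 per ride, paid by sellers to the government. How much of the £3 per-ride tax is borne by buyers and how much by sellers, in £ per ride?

Before the tax: set 276 − 2P = 3P + 76 → P* = £40, Q* = 196.
With the tax collected from sellers, supply shifts: Qs = 3(P − 3) + 76.
New equilibrium: buyers pay £41.8, sellers receive £38.8, Q = 192.4. (Wedge: Pb − Ps = 3.)
Burden on buyers: £1.8; on sellers: £1.2. (They sum to £3.)

Buyers bear £1.8 per ride; sellers bear £1.2 per ride.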